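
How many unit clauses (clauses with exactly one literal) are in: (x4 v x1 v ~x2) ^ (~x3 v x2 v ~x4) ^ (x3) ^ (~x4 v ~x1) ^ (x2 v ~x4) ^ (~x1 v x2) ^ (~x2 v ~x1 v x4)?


A unit clause contains exactly one literal.
Unit clauses found: (x3).
Count = 1.

1


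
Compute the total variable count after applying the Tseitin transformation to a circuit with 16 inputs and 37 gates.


The Tseitin transformation introduces one auxiliary variable per gate.
Total variables = inputs + gates = 16 + 37 = 53.

53


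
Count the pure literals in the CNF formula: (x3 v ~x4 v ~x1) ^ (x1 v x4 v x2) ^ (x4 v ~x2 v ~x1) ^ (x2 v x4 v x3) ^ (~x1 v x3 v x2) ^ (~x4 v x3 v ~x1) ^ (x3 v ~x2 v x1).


A pure literal appears in only one polarity across all clauses.
Pure literals: x3 (positive only).
Count = 1.

1


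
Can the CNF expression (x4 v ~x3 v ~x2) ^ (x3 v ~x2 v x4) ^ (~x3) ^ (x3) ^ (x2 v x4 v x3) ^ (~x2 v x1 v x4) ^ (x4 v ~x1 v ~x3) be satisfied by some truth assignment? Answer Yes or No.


Check all 16 possible truth assignments.
Number of satisfying assignments found: 0.
The formula is unsatisfiable.

No


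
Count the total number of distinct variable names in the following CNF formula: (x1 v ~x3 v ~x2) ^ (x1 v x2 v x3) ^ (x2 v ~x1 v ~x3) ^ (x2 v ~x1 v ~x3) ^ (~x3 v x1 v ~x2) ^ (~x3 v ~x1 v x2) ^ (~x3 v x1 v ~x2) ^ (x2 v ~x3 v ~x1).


Identify each distinct variable in the formula.
Variables found: x1, x2, x3.
Total distinct variables = 3.

3


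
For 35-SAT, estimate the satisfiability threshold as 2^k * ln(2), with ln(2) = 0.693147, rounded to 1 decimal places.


Using the asymptotic formula: threshold ~ 2^k * ln(2).
2^35 = 34359738368.
34359738368 * 0.693147 = 23816349570.6.

23816349570.6


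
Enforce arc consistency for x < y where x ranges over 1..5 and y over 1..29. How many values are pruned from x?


For the constraint x < y, x needs a supporting value in y's domain.
x can be at most 28 (one less than y's maximum).
Valid x values from domain: 5 out of 5.
Pruned = 5 - 5 = 0.

0


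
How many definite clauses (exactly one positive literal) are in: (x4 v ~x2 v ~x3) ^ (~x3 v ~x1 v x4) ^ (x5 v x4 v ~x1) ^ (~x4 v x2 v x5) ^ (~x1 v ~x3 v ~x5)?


A definite clause has exactly one positive literal.
Clause 1: 1 positive -> definite
Clause 2: 1 positive -> definite
Clause 3: 2 positive -> not definite
Clause 4: 2 positive -> not definite
Clause 5: 0 positive -> not definite
Definite clause count = 2.

2


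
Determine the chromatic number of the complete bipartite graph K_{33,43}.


K_{33,43} is bipartite by definition: the two parts are independent sets, with every edge crossing between them.
Color all vertices in one part with color 1 and all vertices in the other part with color 2.
Since the graph has at least one edge, one color does not suffice.
Chromatic number = 2.

2


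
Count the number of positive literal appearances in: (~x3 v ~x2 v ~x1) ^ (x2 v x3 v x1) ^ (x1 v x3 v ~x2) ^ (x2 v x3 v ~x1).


Scan each clause for unnegated literals.
Clause 1: 0 positive; Clause 2: 3 positive; Clause 3: 2 positive; Clause 4: 2 positive.
Total positive literal occurrences = 7.

7


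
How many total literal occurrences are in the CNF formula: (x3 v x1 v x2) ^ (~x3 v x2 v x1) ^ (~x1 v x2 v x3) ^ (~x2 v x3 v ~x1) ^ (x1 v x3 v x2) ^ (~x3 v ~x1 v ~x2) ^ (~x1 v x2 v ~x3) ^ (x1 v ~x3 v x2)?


Clause lengths: 3, 3, 3, 3, 3, 3, 3, 3.
Sum = 3 + 3 + 3 + 3 + 3 + 3 + 3 + 3 = 24.

24


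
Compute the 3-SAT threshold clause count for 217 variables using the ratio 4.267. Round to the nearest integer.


The 3-SAT phase transition occurs at approximately 4.267 clauses per variable.
m = 4.267 * 217 = 925.939.
Rounded to nearest integer: 926.

926


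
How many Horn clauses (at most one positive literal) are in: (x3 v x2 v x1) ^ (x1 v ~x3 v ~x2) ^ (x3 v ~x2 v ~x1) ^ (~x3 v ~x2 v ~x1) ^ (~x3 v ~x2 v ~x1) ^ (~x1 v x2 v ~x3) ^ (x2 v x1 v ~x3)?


A Horn clause has at most one positive literal.
Clause 1: 3 positive lit(s) -> not Horn
Clause 2: 1 positive lit(s) -> Horn
Clause 3: 1 positive lit(s) -> Horn
Clause 4: 0 positive lit(s) -> Horn
Clause 5: 0 positive lit(s) -> Horn
Clause 6: 1 positive lit(s) -> Horn
Clause 7: 2 positive lit(s) -> not Horn
Total Horn clauses = 5.

5


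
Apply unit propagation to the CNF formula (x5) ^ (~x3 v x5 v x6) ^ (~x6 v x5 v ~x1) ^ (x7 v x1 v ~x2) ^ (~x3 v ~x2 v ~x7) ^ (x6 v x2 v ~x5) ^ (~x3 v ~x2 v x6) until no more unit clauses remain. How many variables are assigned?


Unit propagation repeatedly assigns the literal in any unit clause, then simplifies.
Assignments in order: x5 = T.
No further unit clauses remain.
Total variables assigned = 1.

1


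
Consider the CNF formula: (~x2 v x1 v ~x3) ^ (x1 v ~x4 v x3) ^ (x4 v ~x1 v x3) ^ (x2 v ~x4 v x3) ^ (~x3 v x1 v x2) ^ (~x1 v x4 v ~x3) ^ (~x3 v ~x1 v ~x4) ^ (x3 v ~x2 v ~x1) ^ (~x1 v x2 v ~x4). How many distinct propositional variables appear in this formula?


Identify each distinct variable in the formula.
Variables found: x1, x2, x3, x4.
Total distinct variables = 4.

4


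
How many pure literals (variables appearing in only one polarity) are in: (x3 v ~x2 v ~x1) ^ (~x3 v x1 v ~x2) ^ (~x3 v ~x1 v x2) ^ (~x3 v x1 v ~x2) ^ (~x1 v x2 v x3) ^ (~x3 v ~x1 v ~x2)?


A pure literal appears in only one polarity across all clauses.
No pure literals found.
Count = 0.

0


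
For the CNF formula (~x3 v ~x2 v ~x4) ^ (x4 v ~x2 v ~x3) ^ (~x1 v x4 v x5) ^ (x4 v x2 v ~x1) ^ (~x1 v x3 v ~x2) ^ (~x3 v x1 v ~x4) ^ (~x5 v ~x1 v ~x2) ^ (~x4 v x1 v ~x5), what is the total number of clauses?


Each group enclosed in parentheses joined by ^ is one clause.
Counting the conjuncts: 8 clauses.

8


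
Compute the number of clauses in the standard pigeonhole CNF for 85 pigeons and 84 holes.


The PHP encoding has two parts:
1) At-least-one-hole clauses: 85 (one per pigeon, each with 84 literals).
2) At-most-one-pigeon-per-hole clauses: 84 holes * C(85,2) = 84 * 3570 = 299880.
Total clauses = 85 + 299880 = 299965.

299965


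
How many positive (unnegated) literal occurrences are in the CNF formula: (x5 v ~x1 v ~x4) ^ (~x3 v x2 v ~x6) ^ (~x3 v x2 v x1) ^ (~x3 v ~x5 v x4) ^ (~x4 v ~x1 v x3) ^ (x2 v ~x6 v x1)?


Scan each clause for unnegated literals.
Clause 1: 1 positive; Clause 2: 1 positive; Clause 3: 2 positive; Clause 4: 1 positive; Clause 5: 1 positive; Clause 6: 2 positive.
Total positive literal occurrences = 8.

8


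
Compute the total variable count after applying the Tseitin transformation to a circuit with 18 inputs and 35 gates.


The Tseitin transformation introduces one auxiliary variable per gate.
Total variables = inputs + gates = 18 + 35 = 53.

53


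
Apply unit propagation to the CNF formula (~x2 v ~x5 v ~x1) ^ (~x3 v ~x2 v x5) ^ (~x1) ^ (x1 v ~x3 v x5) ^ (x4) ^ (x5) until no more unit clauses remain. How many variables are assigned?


Unit propagation repeatedly assigns the literal in any unit clause, then simplifies.
Assignments in order: x1 = F, x4 = T, x5 = T.
No further unit clauses remain.
Total variables assigned = 3.

3


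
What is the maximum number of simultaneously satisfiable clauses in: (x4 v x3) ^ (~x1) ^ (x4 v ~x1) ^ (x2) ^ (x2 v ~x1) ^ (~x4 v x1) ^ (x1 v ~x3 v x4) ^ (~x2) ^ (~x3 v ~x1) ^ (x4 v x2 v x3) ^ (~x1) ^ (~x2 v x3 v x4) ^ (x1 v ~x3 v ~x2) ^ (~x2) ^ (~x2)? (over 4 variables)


Enumerate all 16 truth assignments.
For each, count how many of the 15 clauses are satisfied.
The formula is not fully satisfiable, so the maximum is below 15.
Maximum simultaneously satisfiable clauses = 13.

13


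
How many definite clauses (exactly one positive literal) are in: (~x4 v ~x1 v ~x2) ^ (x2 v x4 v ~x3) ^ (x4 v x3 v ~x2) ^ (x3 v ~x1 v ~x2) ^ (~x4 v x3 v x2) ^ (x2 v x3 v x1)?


A definite clause has exactly one positive literal.
Clause 1: 0 positive -> not definite
Clause 2: 2 positive -> not definite
Clause 3: 2 positive -> not definite
Clause 4: 1 positive -> definite
Clause 5: 2 positive -> not definite
Clause 6: 3 positive -> not definite
Definite clause count = 1.

1


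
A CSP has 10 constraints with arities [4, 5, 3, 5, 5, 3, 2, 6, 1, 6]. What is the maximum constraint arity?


The arities are: 4, 5, 3, 5, 5, 3, 2, 6, 1, 6.
Scan for the maximum value.
Maximum arity = 6.

6


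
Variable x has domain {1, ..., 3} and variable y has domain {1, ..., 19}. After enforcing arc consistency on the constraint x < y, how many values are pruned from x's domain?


For the constraint x < y, x needs a supporting value in y's domain.
x can be at most 18 (one less than y's maximum).
Valid x values from domain: 3 out of 3.
Pruned = 3 - 3 = 0.

0


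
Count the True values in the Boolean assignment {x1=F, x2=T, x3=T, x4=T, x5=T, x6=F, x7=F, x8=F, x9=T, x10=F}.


The weight is the number of variables assigned True.
True variables: x2, x3, x4, x5, x9.
Weight = 5.

5


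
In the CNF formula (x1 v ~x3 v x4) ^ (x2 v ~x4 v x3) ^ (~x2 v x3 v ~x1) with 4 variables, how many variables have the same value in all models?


Find all satisfying assignments: 10 model(s).
Check which variables have the same value in every model.
No variable is fixed across all models.
Backbone size = 0.

0


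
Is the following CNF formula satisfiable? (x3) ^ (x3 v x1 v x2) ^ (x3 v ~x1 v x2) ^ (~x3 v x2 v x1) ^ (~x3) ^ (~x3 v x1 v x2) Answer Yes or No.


Check all 8 possible truth assignments.
Number of satisfying assignments found: 0.
The formula is unsatisfiable.

No


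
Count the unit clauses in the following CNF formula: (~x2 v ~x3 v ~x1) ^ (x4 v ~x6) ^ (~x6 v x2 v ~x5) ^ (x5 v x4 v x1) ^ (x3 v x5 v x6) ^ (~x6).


A unit clause contains exactly one literal.
Unit clauses found: (~x6).
Count = 1.

1


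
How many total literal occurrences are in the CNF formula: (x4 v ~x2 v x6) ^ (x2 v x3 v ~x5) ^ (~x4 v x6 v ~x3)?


Clause lengths: 3, 3, 3.
Sum = 3 + 3 + 3 = 9.

9


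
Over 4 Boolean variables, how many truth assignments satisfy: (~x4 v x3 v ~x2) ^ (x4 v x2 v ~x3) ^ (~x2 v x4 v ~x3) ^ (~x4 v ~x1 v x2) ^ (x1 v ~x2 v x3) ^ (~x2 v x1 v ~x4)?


Enumerate all 16 truth assignments over 4 variables.
Test each against every clause.
Satisfying assignments found: 6.

6


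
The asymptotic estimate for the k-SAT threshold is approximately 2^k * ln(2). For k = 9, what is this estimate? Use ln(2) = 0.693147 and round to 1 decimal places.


Using the asymptotic formula: threshold ~ 2^k * ln(2).
2^9 = 512.
512 * 0.693147 = 354.9.

354.9


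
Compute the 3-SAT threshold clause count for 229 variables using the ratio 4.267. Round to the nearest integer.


The 3-SAT phase transition occurs at approximately 4.267 clauses per variable.
m = 4.267 * 229 = 977.143.
Rounded to nearest integer: 977.

977


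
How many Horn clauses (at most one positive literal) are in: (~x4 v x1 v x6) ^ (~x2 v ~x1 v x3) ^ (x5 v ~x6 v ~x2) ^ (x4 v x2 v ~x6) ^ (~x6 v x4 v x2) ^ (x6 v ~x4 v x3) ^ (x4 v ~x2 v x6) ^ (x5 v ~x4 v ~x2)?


A Horn clause has at most one positive literal.
Clause 1: 2 positive lit(s) -> not Horn
Clause 2: 1 positive lit(s) -> Horn
Clause 3: 1 positive lit(s) -> Horn
Clause 4: 2 positive lit(s) -> not Horn
Clause 5: 2 positive lit(s) -> not Horn
Clause 6: 2 positive lit(s) -> not Horn
Clause 7: 2 positive lit(s) -> not Horn
Clause 8: 1 positive lit(s) -> Horn
Total Horn clauses = 3.

3


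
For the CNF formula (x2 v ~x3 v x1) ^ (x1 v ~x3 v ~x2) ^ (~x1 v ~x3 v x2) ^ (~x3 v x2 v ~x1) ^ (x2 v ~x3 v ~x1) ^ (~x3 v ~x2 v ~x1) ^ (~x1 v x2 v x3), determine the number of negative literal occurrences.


Scan each clause for negated literals.
Clause 1: 1 negative; Clause 2: 2 negative; Clause 3: 2 negative; Clause 4: 2 negative; Clause 5: 2 negative; Clause 6: 3 negative; Clause 7: 1 negative.
Total negative literal occurrences = 13.

13


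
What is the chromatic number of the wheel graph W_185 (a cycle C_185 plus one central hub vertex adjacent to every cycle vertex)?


W_185 consists of the cycle C_185 together with a hub vertex adjacent to every cycle vertex.
The cycle C_185 needs 3 colors (odd cycle -> 3).
The hub is adjacent to every cycle vertex, so it must receive a new color distinct from all of them.
Chromatic number = 3 + 1 = 4.

4


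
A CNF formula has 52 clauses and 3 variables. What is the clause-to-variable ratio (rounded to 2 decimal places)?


Clause-to-variable ratio = clauses / variables.
52 / 3 = 17.33.

17.33


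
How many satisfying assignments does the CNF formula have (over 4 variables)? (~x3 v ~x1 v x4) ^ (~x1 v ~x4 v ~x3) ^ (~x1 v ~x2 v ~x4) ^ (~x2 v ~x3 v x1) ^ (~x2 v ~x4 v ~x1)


Enumerate all 16 truth assignments over 4 variables.
Test each against every clause.
Satisfying assignments found: 9.

9


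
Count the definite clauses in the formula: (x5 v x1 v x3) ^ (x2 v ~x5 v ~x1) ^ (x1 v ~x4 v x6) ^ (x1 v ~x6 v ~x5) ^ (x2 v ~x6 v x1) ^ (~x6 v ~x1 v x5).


A definite clause has exactly one positive literal.
Clause 1: 3 positive -> not definite
Clause 2: 1 positive -> definite
Clause 3: 2 positive -> not definite
Clause 4: 1 positive -> definite
Clause 5: 2 positive -> not definite
Clause 6: 1 positive -> definite
Definite clause count = 3.

3


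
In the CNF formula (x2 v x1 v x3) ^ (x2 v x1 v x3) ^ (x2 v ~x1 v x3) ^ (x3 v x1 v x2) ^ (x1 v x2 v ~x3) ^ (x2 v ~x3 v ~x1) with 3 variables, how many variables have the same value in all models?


Find all satisfying assignments: 4 model(s).
Check which variables have the same value in every model.
Fixed variables: x2=T.
Backbone size = 1.

1


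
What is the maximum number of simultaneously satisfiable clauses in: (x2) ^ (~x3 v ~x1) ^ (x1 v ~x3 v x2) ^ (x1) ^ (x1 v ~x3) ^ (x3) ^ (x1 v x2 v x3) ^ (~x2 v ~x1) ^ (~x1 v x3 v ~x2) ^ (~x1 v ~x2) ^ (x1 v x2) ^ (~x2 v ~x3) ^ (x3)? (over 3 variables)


Enumerate all 8 truth assignments.
For each, count how many of the 13 clauses are satisfied.
The formula is not fully satisfiable, so the maximum is below 13.
Maximum simultaneously satisfiable clauses = 11.

11


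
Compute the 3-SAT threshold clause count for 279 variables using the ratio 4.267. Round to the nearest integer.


The 3-SAT phase transition occurs at approximately 4.267 clauses per variable.
m = 4.267 * 279 = 1190.493.
Rounded to nearest integer: 1190.

1190


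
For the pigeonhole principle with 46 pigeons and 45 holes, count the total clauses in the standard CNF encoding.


The PHP encoding has two parts:
1) At-least-one-hole clauses: 46 (one per pigeon, each with 45 literals).
2) At-most-one-pigeon-per-hole clauses: 45 holes * C(46,2) = 45 * 1035 = 46575.
Total clauses = 46 + 46575 = 46621.

46621


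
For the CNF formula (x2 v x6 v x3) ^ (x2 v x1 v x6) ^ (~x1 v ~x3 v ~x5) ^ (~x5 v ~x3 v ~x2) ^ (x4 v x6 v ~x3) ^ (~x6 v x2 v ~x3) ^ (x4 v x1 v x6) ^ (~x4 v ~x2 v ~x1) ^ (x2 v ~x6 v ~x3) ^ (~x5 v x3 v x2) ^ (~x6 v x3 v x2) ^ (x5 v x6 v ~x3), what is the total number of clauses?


Each group enclosed in parentheses joined by ^ is one clause.
Counting the conjuncts: 12 clauses.

12


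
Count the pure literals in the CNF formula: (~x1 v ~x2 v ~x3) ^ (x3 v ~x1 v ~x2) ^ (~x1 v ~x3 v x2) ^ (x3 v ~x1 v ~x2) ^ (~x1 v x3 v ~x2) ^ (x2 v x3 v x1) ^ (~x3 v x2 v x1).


A pure literal appears in only one polarity across all clauses.
No pure literals found.
Count = 0.

0


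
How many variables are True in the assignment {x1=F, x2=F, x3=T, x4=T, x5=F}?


The weight is the number of variables assigned True.
True variables: x3, x4.
Weight = 2.

2


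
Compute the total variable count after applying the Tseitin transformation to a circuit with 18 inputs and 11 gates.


The Tseitin transformation introduces one auxiliary variable per gate.
Total variables = inputs + gates = 18 + 11 = 29.

29


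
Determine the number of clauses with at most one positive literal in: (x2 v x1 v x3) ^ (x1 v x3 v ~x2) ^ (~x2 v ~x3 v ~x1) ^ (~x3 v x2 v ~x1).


A Horn clause has at most one positive literal.
Clause 1: 3 positive lit(s) -> not Horn
Clause 2: 2 positive lit(s) -> not Horn
Clause 3: 0 positive lit(s) -> Horn
Clause 4: 1 positive lit(s) -> Horn
Total Horn clauses = 2.

2


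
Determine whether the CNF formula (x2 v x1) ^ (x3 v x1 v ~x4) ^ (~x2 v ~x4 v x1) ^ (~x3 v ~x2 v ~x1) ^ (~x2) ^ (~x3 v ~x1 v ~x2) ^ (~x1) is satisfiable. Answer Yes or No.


Check all 16 possible truth assignments.
Number of satisfying assignments found: 0.
The formula is unsatisfiable.

No


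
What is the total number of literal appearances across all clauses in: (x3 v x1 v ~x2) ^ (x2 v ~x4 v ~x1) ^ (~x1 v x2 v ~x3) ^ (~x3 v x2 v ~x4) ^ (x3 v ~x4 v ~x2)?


Clause lengths: 3, 3, 3, 3, 3.
Sum = 3 + 3 + 3 + 3 + 3 = 15.

15


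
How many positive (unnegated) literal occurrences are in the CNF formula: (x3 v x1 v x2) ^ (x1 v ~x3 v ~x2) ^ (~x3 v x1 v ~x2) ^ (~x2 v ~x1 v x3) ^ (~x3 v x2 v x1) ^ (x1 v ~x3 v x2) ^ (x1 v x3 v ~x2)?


Scan each clause for unnegated literals.
Clause 1: 3 positive; Clause 2: 1 positive; Clause 3: 1 positive; Clause 4: 1 positive; Clause 5: 2 positive; Clause 6: 2 positive; Clause 7: 2 positive.
Total positive literal occurrences = 12.

12


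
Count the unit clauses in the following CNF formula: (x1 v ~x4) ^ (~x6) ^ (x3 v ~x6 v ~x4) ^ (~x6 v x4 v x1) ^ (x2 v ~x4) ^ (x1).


A unit clause contains exactly one literal.
Unit clauses found: (~x6), (x1).
Count = 2.

2


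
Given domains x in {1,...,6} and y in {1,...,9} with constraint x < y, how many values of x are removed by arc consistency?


For the constraint x < y, x needs a supporting value in y's domain.
x can be at most 8 (one less than y's maximum).
Valid x values from domain: 6 out of 6.
Pruned = 6 - 6 = 0.

0


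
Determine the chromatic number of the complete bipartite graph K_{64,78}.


K_{64,78} is bipartite by definition: the two parts are independent sets, with every edge crossing between them.
Color all vertices in one part with color 1 and all vertices in the other part with color 2.
Since the graph has at least one edge, one color does not suffice.
Chromatic number = 2.

2


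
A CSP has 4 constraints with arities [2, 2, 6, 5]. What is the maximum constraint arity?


The arities are: 2, 2, 6, 5.
Scan for the maximum value.
Maximum arity = 6.

6


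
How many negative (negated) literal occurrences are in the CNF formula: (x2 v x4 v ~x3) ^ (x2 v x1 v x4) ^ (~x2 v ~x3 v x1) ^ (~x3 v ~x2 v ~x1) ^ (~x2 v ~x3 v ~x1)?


Scan each clause for negated literals.
Clause 1: 1 negative; Clause 2: 0 negative; Clause 3: 2 negative; Clause 4: 3 negative; Clause 5: 3 negative.
Total negative literal occurrences = 9.

9


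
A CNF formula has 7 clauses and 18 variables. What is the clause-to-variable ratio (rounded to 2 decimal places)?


Clause-to-variable ratio = clauses / variables.
7 / 18 = 0.39.

0.39


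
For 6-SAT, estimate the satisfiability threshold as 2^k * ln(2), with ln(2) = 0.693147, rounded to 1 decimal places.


Using the asymptotic formula: threshold ~ 2^k * ln(2).
2^6 = 64.
64 * 0.693147 = 44.4.

44.4


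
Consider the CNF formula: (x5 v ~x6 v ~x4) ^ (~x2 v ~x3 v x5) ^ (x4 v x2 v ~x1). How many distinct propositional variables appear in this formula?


Identify each distinct variable in the formula.
Variables found: x1, x2, x3, x4, x5, x6.
Total distinct variables = 6.

6


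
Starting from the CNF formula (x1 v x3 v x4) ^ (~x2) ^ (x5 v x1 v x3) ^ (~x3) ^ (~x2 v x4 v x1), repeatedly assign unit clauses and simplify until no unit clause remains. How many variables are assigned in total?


Unit propagation repeatedly assigns the literal in any unit clause, then simplifies.
Assignments in order: x2 = F, x3 = F.
No further unit clauses remain.
Total variables assigned = 2.

2


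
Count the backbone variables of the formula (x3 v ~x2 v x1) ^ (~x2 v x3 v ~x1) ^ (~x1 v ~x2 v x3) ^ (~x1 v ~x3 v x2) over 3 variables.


Find all satisfying assignments: 5 model(s).
Check which variables have the same value in every model.
No variable is fixed across all models.
Backbone size = 0.

0


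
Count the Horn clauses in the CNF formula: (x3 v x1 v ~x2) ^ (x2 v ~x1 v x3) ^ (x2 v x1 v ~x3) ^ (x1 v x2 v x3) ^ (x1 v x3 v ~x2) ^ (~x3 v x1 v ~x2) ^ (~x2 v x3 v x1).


A Horn clause has at most one positive literal.
Clause 1: 2 positive lit(s) -> not Horn
Clause 2: 2 positive lit(s) -> not Horn
Clause 3: 2 positive lit(s) -> not Horn
Clause 4: 3 positive lit(s) -> not Horn
Clause 5: 2 positive lit(s) -> not Horn
Clause 6: 1 positive lit(s) -> Horn
Clause 7: 2 positive lit(s) -> not Horn
Total Horn clauses = 1.

1


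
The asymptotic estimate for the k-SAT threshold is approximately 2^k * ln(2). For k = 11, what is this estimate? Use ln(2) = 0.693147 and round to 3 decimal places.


Using the asymptotic formula: threshold ~ 2^k * ln(2).
2^11 = 2048.
2048 * 0.693147 = 1419.565.

1419.565


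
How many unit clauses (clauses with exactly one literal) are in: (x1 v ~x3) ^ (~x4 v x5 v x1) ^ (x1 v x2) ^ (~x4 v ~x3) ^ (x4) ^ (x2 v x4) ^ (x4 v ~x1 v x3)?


A unit clause contains exactly one literal.
Unit clauses found: (x4).
Count = 1.

1


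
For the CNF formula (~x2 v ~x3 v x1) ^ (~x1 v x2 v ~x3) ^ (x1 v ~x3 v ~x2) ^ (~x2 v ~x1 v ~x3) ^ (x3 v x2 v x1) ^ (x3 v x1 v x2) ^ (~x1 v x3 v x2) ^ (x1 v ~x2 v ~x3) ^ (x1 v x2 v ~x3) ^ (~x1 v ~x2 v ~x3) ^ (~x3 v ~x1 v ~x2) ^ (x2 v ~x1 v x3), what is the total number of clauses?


Each group enclosed in parentheses joined by ^ is one clause.
Counting the conjuncts: 12 clauses.

12


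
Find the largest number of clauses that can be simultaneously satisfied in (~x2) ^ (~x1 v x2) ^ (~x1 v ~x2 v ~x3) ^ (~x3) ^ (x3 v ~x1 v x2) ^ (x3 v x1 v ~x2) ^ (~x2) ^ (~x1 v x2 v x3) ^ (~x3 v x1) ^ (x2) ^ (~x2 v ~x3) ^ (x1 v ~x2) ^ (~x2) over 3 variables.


Enumerate all 8 truth assignments.
For each, count how many of the 13 clauses are satisfied.
The formula is not fully satisfiable, so the maximum is below 13.
Maximum simultaneously satisfiable clauses = 12.

12


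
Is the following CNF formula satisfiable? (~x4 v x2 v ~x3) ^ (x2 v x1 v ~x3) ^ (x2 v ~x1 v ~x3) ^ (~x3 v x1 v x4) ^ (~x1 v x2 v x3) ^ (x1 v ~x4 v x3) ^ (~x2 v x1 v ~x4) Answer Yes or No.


Check all 16 possible truth assignments.
Number of satisfying assignments found: 6.
The formula is satisfiable.

Yes


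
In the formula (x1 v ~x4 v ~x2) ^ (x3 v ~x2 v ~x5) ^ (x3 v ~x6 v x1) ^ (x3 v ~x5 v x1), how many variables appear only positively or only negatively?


A pure literal appears in only one polarity across all clauses.
Pure literals: x1 (positive only), x2 (negative only), x3 (positive only), x4 (negative only), x5 (negative only), x6 (negative only).
Count = 6.

6


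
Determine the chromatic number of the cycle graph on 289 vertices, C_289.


An odd cycle cannot be 2-colored: alternating two colors around the cycle returns to the start with a conflict.
Since 289 is odd, three colors are required (and three suffice).
Chromatic number = 3.

3


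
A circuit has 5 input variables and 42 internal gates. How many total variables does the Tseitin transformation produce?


The Tseitin transformation introduces one auxiliary variable per gate.
Total variables = inputs + gates = 5 + 42 = 47.

47


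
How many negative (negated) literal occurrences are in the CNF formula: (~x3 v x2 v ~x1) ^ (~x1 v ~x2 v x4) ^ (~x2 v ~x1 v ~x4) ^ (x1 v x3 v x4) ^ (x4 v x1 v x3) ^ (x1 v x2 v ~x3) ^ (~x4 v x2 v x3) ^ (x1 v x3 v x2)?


Scan each clause for negated literals.
Clause 1: 2 negative; Clause 2: 2 negative; Clause 3: 3 negative; Clause 4: 0 negative; Clause 5: 0 negative; Clause 6: 1 negative; Clause 7: 1 negative; Clause 8: 0 negative.
Total negative literal occurrences = 9.

9


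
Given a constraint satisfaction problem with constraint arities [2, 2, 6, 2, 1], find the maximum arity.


The arities are: 2, 2, 6, 2, 1.
Scan for the maximum value.
Maximum arity = 6.

6


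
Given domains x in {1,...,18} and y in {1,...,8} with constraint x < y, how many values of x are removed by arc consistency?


For the constraint x < y, x needs a supporting value in y's domain.
x can be at most 7 (one less than y's maximum).
Valid x values from domain: 7 out of 18.
Pruned = 18 - 7 = 11.

11


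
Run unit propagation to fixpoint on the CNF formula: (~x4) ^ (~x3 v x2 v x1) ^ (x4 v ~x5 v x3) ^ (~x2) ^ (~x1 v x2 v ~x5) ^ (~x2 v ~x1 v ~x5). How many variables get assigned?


Unit propagation repeatedly assigns the literal in any unit clause, then simplifies.
Assignments in order: x4 = F, x2 = F.
No further unit clauses remain.
Total variables assigned = 2.

2


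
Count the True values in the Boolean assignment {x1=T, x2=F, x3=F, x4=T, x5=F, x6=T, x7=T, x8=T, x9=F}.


The weight is the number of variables assigned True.
True variables: x1, x4, x6, x7, x8.
Weight = 5.

5


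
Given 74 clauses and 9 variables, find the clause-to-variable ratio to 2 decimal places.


Clause-to-variable ratio = clauses / variables.
74 / 9 = 8.22.

8.22


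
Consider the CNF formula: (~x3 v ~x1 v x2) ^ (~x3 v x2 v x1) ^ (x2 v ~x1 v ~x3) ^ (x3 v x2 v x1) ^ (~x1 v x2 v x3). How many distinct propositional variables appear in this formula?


Identify each distinct variable in the formula.
Variables found: x1, x2, x3.
Total distinct variables = 3.

3


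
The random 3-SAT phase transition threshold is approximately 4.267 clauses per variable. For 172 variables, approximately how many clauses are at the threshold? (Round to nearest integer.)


The 3-SAT phase transition occurs at approximately 4.267 clauses per variable.
m = 4.267 * 172 = 733.924.
Rounded to nearest integer: 734.

734


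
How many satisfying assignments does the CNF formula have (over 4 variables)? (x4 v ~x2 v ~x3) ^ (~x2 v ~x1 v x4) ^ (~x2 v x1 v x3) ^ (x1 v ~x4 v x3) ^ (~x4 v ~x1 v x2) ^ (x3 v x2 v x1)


Enumerate all 16 truth assignments over 4 variables.
Test each against every clause.
Satisfying assignments found: 7.

7


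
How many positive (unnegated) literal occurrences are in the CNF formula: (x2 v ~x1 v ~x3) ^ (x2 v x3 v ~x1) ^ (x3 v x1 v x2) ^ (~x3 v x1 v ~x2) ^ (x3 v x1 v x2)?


Scan each clause for unnegated literals.
Clause 1: 1 positive; Clause 2: 2 positive; Clause 3: 3 positive; Clause 4: 1 positive; Clause 5: 3 positive.
Total positive literal occurrences = 10.

10


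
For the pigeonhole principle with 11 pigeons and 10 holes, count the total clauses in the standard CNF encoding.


The PHP encoding has two parts:
1) At-least-one-hole clauses: 11 (one per pigeon, each with 10 literals).
2) At-most-one-pigeon-per-hole clauses: 10 holes * C(11,2) = 10 * 55 = 550.
Total clauses = 11 + 550 = 561.

561


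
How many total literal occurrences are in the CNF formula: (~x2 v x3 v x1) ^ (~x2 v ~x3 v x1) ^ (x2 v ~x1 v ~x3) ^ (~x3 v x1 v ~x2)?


Clause lengths: 3, 3, 3, 3.
Sum = 3 + 3 + 3 + 3 = 12.

12


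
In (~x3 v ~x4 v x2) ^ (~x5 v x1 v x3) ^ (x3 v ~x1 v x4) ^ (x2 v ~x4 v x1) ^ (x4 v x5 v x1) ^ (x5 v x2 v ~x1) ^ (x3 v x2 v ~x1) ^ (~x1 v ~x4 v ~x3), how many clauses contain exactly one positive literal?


A definite clause has exactly one positive literal.
Clause 1: 1 positive -> definite
Clause 2: 2 positive -> not definite
Clause 3: 2 positive -> not definite
Clause 4: 2 positive -> not definite
Clause 5: 3 positive -> not definite
Clause 6: 2 positive -> not definite
Clause 7: 2 positive -> not definite
Clause 8: 0 positive -> not definite
Definite clause count = 1.

1


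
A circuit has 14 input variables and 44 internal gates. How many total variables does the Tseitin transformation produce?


The Tseitin transformation introduces one auxiliary variable per gate.
Total variables = inputs + gates = 14 + 44 = 58.

58


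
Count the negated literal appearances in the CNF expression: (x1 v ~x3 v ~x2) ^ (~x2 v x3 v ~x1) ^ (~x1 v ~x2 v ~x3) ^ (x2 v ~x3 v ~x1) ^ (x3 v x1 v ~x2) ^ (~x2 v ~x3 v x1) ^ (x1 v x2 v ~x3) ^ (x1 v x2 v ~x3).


Scan each clause for negated literals.
Clause 1: 2 negative; Clause 2: 2 negative; Clause 3: 3 negative; Clause 4: 2 negative; Clause 5: 1 negative; Clause 6: 2 negative; Clause 7: 1 negative; Clause 8: 1 negative.
Total negative literal occurrences = 14.

14


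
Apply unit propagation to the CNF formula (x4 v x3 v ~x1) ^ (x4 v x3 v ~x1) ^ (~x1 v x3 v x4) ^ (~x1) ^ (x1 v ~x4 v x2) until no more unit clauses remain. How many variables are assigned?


Unit propagation repeatedly assigns the literal in any unit clause, then simplifies.
Assignments in order: x1 = F.
No further unit clauses remain.
Total variables assigned = 1.

1


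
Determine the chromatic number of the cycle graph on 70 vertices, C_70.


A cycle on an even number of vertices is bipartite: alternate two colors around the cycle.
Since 70 is even, two colors suffice, and at least two are needed because the graph has edges.
Chromatic number = 2.

2


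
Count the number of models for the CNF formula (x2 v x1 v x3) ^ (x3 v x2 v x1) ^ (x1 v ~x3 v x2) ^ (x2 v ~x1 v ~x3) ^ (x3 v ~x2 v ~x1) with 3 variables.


Enumerate all 8 truth assignments over 3 variables.
Test each against every clause.
Satisfying assignments found: 4.

4


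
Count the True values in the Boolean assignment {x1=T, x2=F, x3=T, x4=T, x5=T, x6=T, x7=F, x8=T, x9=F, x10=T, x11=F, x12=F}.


The weight is the number of variables assigned True.
True variables: x1, x3, x4, x5, x6, x8, x10.
Weight = 7.

7


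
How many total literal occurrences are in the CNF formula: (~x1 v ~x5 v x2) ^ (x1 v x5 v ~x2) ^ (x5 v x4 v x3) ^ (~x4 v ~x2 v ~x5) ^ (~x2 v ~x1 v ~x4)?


Clause lengths: 3, 3, 3, 3, 3.
Sum = 3 + 3 + 3 + 3 + 3 = 15.

15


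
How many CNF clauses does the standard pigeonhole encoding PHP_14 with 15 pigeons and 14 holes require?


The PHP encoding has two parts:
1) At-least-one-hole clauses: 15 (one per pigeon, each with 14 literals).
2) At-most-one-pigeon-per-hole clauses: 14 holes * C(15,2) = 14 * 105 = 1470.
Total clauses = 15 + 1470 = 1485.

1485


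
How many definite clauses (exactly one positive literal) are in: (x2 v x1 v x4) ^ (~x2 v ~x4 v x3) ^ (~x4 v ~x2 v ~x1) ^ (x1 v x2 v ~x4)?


A definite clause has exactly one positive literal.
Clause 1: 3 positive -> not definite
Clause 2: 1 positive -> definite
Clause 3: 0 positive -> not definite
Clause 4: 2 positive -> not definite
Definite clause count = 1.

1


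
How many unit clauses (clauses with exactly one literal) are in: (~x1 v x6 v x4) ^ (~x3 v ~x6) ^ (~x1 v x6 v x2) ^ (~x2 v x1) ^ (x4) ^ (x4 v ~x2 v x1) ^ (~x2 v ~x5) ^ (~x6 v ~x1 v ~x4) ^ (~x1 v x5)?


A unit clause contains exactly one literal.
Unit clauses found: (x4).
Count = 1.

1


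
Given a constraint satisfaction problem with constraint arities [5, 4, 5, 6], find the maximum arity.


The arities are: 5, 4, 5, 6.
Scan for the maximum value.
Maximum arity = 6.

6


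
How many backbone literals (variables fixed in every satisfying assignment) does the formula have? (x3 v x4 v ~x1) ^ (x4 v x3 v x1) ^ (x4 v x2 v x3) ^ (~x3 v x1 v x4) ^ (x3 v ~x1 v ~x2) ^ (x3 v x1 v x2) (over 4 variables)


Find all satisfying assignments: 8 model(s).
Check which variables have the same value in every model.
No variable is fixed across all models.
Backbone size = 0.

0


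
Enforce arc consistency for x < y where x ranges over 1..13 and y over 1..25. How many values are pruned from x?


For the constraint x < y, x needs a supporting value in y's domain.
x can be at most 24 (one less than y's maximum).
Valid x values from domain: 13 out of 13.
Pruned = 13 - 13 = 0.

0


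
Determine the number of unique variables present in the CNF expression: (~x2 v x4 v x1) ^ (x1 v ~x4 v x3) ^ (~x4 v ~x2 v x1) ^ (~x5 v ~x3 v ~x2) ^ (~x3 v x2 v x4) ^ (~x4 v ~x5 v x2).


Identify each distinct variable in the formula.
Variables found: x1, x2, x3, x4, x5.
Total distinct variables = 5.

5


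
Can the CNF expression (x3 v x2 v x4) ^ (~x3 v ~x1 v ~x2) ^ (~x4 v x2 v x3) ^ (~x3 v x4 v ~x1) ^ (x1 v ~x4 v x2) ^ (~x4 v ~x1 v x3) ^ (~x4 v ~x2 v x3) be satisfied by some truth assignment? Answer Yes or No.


Check all 16 possible truth assignments.
Number of satisfying assignments found: 6.
The formula is satisfiable.

Yes


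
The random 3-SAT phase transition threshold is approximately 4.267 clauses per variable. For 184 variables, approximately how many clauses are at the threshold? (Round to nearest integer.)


The 3-SAT phase transition occurs at approximately 4.267 clauses per variable.
m = 4.267 * 184 = 785.128.
Rounded to nearest integer: 785.

785


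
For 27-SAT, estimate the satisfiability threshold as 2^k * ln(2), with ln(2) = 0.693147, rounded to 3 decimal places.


Using the asymptotic formula: threshold ~ 2^k * ln(2).
2^27 = 134217728.
134217728 * 0.693147 = 93032615.51.

93032615.51


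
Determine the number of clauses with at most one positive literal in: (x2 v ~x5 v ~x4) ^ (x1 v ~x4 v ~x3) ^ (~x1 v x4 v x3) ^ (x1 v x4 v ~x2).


A Horn clause has at most one positive literal.
Clause 1: 1 positive lit(s) -> Horn
Clause 2: 1 positive lit(s) -> Horn
Clause 3: 2 positive lit(s) -> not Horn
Clause 4: 2 positive lit(s) -> not Horn
Total Horn clauses = 2.

2


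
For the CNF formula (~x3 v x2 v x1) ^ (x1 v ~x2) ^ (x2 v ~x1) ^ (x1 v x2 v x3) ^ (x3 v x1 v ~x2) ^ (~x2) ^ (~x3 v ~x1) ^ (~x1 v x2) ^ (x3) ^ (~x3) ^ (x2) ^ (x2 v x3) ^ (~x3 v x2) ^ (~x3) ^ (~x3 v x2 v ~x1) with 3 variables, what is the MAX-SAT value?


Enumerate all 8 truth assignments.
For each, count how many of the 15 clauses are satisfied.
The formula is not fully satisfiable, so the maximum is below 15.
Maximum simultaneously satisfiable clauses = 13.

13


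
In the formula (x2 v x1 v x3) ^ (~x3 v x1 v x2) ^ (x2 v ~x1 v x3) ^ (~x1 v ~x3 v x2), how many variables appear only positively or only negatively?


A pure literal appears in only one polarity across all clauses.
Pure literals: x2 (positive only).
Count = 1.

1


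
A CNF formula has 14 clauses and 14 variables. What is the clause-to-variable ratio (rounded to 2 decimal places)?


Clause-to-variable ratio = clauses / variables.
14 / 14 = 1.0.

1.0


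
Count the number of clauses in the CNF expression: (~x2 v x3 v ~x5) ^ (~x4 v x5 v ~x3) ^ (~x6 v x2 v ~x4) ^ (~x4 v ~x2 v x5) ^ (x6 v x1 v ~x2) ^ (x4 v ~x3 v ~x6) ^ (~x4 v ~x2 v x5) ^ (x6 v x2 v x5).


Each group enclosed in parentheses joined by ^ is one clause.
Counting the conjuncts: 8 clauses.

8


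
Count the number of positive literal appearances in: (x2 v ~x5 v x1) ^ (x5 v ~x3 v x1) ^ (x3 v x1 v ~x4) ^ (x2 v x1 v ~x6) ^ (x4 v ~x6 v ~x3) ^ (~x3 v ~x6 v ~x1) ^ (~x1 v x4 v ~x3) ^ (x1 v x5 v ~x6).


Scan each clause for unnegated literals.
Clause 1: 2 positive; Clause 2: 2 positive; Clause 3: 2 positive; Clause 4: 2 positive; Clause 5: 1 positive; Clause 6: 0 positive; Clause 7: 1 positive; Clause 8: 2 positive.
Total positive literal occurrences = 12.

12


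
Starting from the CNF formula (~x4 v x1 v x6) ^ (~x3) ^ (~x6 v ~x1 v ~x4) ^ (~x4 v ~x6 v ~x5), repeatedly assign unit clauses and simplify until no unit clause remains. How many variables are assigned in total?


Unit propagation repeatedly assigns the literal in any unit clause, then simplifies.
Assignments in order: x3 = F.
No further unit clauses remain.
Total variables assigned = 1.

1


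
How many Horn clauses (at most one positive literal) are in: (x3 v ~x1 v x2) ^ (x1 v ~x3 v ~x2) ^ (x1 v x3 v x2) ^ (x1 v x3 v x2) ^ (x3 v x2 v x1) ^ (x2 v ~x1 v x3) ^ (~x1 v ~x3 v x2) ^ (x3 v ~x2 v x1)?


A Horn clause has at most one positive literal.
Clause 1: 2 positive lit(s) -> not Horn
Clause 2: 1 positive lit(s) -> Horn
Clause 3: 3 positive lit(s) -> not Horn
Clause 4: 3 positive lit(s) -> not Horn
Clause 5: 3 positive lit(s) -> not Horn
Clause 6: 2 positive lit(s) -> not Horn
Clause 7: 1 positive lit(s) -> Horn
Clause 8: 2 positive lit(s) -> not Horn
Total Horn clauses = 2.

2


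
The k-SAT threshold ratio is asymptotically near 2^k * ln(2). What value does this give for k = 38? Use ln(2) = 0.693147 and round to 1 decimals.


Using the asymptotic formula: threshold ~ 2^k * ln(2).
2^38 = 274877906944.
274877906944 * 0.693147 = 190530796564.5.

190530796564.5


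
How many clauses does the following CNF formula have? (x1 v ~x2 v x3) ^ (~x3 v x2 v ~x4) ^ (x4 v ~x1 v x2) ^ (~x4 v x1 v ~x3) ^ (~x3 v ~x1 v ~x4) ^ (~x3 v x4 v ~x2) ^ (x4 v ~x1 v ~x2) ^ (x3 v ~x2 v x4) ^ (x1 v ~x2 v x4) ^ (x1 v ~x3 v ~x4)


Each group enclosed in parentheses joined by ^ is one clause.
Counting the conjuncts: 10 clauses.

10


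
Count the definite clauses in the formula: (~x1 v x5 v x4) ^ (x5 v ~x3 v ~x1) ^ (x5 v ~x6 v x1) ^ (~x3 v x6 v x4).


A definite clause has exactly one positive literal.
Clause 1: 2 positive -> not definite
Clause 2: 1 positive -> definite
Clause 3: 2 positive -> not definite
Clause 4: 2 positive -> not definite
Definite clause count = 1.

1


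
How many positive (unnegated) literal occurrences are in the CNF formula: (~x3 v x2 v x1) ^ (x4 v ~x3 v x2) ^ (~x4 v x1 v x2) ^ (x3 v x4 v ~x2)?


Scan each clause for unnegated literals.
Clause 1: 2 positive; Clause 2: 2 positive; Clause 3: 2 positive; Clause 4: 2 positive.
Total positive literal occurrences = 8.

8


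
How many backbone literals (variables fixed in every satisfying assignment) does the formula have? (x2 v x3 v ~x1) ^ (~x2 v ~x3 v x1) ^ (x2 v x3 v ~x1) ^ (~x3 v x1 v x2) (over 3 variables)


Find all satisfying assignments: 5 model(s).
Check which variables have the same value in every model.
No variable is fixed across all models.
Backbone size = 0.

0


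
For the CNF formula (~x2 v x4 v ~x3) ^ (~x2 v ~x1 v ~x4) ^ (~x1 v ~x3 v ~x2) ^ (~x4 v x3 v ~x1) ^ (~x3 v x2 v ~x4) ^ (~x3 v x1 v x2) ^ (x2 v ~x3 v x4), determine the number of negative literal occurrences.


Scan each clause for negated literals.
Clause 1: 2 negative; Clause 2: 3 negative; Clause 3: 3 negative; Clause 4: 2 negative; Clause 5: 2 negative; Clause 6: 1 negative; Clause 7: 1 negative.
Total negative literal occurrences = 14.

14


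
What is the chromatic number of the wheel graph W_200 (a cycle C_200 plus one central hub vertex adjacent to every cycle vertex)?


W_200 consists of the cycle C_200 together with a hub vertex adjacent to every cycle vertex.
The cycle C_200 needs 2 colors (even cycle -> 2).
The hub is adjacent to every cycle vertex, so it must receive a new color distinct from all of them.
Chromatic number = 2 + 1 = 3.

3


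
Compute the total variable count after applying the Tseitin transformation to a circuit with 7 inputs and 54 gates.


The Tseitin transformation introduces one auxiliary variable per gate.
Total variables = inputs + gates = 7 + 54 = 61.

61


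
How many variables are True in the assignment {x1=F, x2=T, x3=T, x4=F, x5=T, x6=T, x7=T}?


The weight is the number of variables assigned True.
True variables: x2, x3, x5, x6, x7.
Weight = 5.

5


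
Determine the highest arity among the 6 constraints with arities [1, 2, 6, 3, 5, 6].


The arities are: 1, 2, 6, 3, 5, 6.
Scan for the maximum value.
Maximum arity = 6.

6


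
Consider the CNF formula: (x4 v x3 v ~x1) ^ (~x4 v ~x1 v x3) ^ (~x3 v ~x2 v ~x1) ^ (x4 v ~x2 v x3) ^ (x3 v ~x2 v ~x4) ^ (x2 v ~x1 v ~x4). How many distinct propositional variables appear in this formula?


Identify each distinct variable in the formula.
Variables found: x1, x2, x3, x4.
Total distinct variables = 4.

4


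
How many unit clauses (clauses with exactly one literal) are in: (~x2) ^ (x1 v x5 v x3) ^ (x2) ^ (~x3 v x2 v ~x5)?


A unit clause contains exactly one literal.
Unit clauses found: (~x2), (x2).
Count = 2.

2


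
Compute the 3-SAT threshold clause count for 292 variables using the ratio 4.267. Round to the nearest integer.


The 3-SAT phase transition occurs at approximately 4.267 clauses per variable.
m = 4.267 * 292 = 1245.964.
Rounded to nearest integer: 1246.

1246


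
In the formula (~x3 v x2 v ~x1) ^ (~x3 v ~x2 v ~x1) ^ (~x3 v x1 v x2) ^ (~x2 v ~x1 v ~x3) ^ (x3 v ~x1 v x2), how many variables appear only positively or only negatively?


A pure literal appears in only one polarity across all clauses.
No pure literals found.
Count = 0.

0
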